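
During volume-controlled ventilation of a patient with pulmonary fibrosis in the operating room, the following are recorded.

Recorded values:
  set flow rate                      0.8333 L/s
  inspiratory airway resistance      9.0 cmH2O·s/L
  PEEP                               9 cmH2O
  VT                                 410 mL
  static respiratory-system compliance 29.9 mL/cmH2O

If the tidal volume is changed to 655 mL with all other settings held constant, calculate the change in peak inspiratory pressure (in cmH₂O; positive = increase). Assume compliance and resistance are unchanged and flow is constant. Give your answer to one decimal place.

PIP = Vt/C + R·V̇ + PEEP (constant-flow equation of motion).
Only the elastic term changes: ΔPIP = ΔVt / C = (655 − 410) / 29.9 = 8.194 cmH2O.

8.2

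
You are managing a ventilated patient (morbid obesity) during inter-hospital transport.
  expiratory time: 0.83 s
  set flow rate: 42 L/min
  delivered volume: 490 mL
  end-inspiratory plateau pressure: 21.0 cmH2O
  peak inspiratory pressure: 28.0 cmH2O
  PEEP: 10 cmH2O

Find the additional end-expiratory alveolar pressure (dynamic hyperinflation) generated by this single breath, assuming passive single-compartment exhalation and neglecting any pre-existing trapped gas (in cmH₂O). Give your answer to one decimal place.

Flow: 42 L/min ÷ 60 = 0.7 L/s.
R = (PIP − Pplat)/V̇ = (28.0 − 21.0) / 0.7 = 7.0/0.7 = 10.0 cmH2O·s/L.
C = Vt/(Pplat − PEEP) = 490.0 / (21.0 − 10) = 490.0/11.0 = 44.545 mL/cmH2O.
τ = R × C = 10.0 × 0.04455 L/cmH2O = 0.4455 s.
Fraction remaining = e^(−Te/τ) = e^(−0.83/0.4455) = 0.1552; trapped volume = 490.0 × 0.1552 = 76.048 mL.
Additional alveolar pressure from trapping ≈ V_trapped / C = 76.048 / 44.545 = 1.707 cmH2O.

1.7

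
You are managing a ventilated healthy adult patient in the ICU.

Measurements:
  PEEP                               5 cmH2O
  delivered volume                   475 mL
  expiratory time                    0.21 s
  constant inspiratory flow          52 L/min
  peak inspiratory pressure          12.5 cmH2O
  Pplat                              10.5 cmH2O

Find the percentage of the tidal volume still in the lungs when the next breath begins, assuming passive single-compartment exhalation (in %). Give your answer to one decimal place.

34.9

Flow: 52 L/min ÷ 60 = 0.8667 L/s.
R = (PIP − Pplat)/V̇ = (12.5 − 10.5) / 0.8667 = 2.0/0.8667 = 2.308 cmH2O·s/L.
C = Vt/(Pplat − PEEP) = 475.0 / (10.5 − 5) = 475.0/5.5 = 86.364 mL/cmH2O.
τ = R × C = 2.308 × 0.08636 L/cmH2O = 0.1993 s.
Fraction remaining at end-expiration = e^(−Te/τ) = e^(−0.21/0.1993) = 0.3486 → 34.86%.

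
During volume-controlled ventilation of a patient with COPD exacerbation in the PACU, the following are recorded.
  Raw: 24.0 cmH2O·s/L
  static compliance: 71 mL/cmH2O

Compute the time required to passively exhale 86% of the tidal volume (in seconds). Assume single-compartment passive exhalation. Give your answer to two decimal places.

τ = R × C = 24.0 × 71 mL/cmH2O = 24.0 × 0.071 L/cmH2O = 1.704 s.
Exhaled fraction f = 1 − e^(−t/τ) → t = −τ·ln(1 − f) = −1.704·ln(0.14) = 3.35 s.

3.35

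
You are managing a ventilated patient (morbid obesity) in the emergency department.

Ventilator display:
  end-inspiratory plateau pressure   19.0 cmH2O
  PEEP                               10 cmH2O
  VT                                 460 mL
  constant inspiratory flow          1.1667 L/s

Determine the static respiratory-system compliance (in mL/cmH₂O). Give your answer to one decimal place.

Cstat = Vt / (Pplat − PEEP) = 460 / (19.0 − 10) = 460 / 9.0 = 51.111 mL/cmH2O.

51.1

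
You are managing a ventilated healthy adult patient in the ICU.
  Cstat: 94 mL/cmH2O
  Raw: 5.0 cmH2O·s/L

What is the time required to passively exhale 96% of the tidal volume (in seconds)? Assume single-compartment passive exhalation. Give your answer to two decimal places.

1.51

τ = R × C = 5.0 × 94 mL/cmH2O = 5.0 × 0.094 L/cmH2O = 0.47 s.
Exhaled fraction f = 1 − e^(−t/τ) → t = −τ·ln(1 − f) = −0.47·ln(0.04) = 1.513 s.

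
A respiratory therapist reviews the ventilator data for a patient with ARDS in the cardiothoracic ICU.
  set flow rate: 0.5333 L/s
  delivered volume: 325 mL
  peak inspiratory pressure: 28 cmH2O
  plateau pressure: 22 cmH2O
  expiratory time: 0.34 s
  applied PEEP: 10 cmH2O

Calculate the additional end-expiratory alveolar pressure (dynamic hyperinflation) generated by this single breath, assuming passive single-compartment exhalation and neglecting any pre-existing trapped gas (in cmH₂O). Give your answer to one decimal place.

R = (PIP − Pplat)/V̇ = (28 − 22) / 0.5333 = 6.0/0.5333 = 11.251 cmH2O·s/L.
C = Vt/(Pplat − PEEP) = 325.0 / (22 − 10) = 325.0/12.0 = 27.083 mL/cmH2O.
τ = R × C = 11.251 × 0.02708 L/cmH2O = 0.3047 s.
Fraction remaining = e^(−Te/τ) = e^(−0.34/0.3047) = 0.3276; trapped volume = 325.0 × 0.3276 = 106.47 mL.
Additional alveolar pressure from trapping ≈ V_trapped / C = 106.47 / 27.083 = 3.931 cmH2O.

3.9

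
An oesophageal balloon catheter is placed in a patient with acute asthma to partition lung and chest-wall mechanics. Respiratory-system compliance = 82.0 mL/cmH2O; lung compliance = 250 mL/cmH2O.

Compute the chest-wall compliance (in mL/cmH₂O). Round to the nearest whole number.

1/Ccw = 1/Crs − 1/CL.
1/Ccw = 1/82.0 − 1/250 = 0.008195.
Ccw = 122.03 mL/cmH2O.

122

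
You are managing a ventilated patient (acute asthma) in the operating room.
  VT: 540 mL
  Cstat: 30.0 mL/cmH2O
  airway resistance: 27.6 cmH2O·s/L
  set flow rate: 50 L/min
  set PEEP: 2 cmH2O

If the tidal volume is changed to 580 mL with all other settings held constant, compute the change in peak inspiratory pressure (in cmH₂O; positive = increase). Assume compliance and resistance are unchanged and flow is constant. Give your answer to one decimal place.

PIP = Vt/C + R·V̇ + PEEP (constant-flow equation of motion).
Only the elastic term changes: ΔPIP = ΔVt / C = (580 − 540) / 30.0 = 1.333 cmH2O.

1.3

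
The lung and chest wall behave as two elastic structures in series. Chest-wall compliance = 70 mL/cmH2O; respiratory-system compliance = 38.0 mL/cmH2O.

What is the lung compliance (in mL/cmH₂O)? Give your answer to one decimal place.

83.1

1/CL = 1/Crs − 1/Ccw.
1/CL = 1/38.0 − 1/70 = 0.01203.
CL = 83.126 mL/cmH2O.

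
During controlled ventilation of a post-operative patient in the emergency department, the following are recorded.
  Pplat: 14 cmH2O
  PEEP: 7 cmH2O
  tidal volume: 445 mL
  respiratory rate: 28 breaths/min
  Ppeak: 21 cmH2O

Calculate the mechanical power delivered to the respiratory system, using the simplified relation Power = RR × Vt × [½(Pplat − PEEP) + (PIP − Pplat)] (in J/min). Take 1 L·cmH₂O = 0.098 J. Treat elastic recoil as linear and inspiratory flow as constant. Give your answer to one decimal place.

12.8

Per-breath work = Vt × [½(Pplat−PEEP) + (PIP−Pplat)] = 0.445 × [0.5×7.0 + 7.0] = 0.445 × 10.5 = 4.673 L·cmH2O.
Power = 28 × 4.673 = 130.84 L·cmH2O/min.
× 0.098 J/(L·cmH2O) → 12.822 J/min.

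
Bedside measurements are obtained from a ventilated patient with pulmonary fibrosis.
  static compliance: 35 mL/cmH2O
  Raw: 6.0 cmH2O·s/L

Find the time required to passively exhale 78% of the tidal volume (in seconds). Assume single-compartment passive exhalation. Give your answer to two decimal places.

0.32

τ = R × C = 6.0 × 35 mL/cmH2O = 6.0 × 0.035 L/cmH2O = 0.21 s.
Exhaled fraction f = 1 − e^(−t/τ) → t = −τ·ln(1 − f) = −0.21·ln(0.22) = 0.318 s.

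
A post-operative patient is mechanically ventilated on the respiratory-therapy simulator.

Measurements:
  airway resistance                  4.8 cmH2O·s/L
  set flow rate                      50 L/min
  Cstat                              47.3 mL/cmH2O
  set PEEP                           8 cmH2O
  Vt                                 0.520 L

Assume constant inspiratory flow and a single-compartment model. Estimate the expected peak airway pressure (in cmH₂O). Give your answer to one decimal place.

23.0

Flow: 50 L/min ÷ 60 = 0.8333 L/s.
Equation of motion (constant flow): PIP = Vt/C + R·V̇ + PEEP.
PIP = 520/47.3 + 4.8×0.8333 + 8 = 10.994 + 4.0 + 8 = 22.994 cmH2O.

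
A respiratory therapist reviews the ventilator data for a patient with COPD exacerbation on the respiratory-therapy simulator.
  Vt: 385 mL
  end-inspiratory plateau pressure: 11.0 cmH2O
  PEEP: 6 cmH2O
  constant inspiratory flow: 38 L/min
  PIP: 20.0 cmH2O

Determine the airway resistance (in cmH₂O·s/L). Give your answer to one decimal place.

Flow: 38 L/min ÷ 60 = 0.6333 L/s.
Raw = (PIP − Pplat) / flow = (20.0 − 11.0) / 0.6333 = 9.0 / 0.6333 = 14.211 cmH2O·s/L.

14.2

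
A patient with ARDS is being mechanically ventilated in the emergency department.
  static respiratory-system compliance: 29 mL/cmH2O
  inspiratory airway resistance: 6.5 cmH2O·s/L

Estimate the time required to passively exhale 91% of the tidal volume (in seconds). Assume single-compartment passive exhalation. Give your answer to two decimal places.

0.45

τ = R × C = 6.5 × 29 mL/cmH2O = 6.5 × 0.029 L/cmH2O = 0.1885 s.
Exhaled fraction f = 1 − e^(−t/τ) → t = −τ·ln(1 − f) = −0.1885·ln(0.09) = 0.4539 s.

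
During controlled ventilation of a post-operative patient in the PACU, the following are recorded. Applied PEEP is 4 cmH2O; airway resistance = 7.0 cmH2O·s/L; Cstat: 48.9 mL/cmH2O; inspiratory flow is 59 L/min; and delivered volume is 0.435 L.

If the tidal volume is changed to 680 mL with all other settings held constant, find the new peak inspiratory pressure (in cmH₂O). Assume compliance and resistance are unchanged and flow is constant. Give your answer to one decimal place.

Flow: 59 L/min ÷ 60 = 0.9833 L/s.
PIP = Vt/C + R·V̇ + PEEP (constant-flow equation of motion).
Only the elastic term changes: ΔPIP = ΔVt / C = (680 − 435) / 48.9 = 5.01 cmH2O.
Original PIP = 435/48.9 + 7.0×0.9833 + 4 = 19.779 cmH2O; new PIP = 19.779 + (5.01) = 24.789 cmH2O.

24.8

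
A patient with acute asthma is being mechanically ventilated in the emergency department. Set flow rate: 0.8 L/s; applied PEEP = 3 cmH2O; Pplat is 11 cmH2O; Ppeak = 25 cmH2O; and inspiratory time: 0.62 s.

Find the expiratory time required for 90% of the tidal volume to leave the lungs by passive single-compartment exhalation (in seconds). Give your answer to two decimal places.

2.50

Vt = flow × Ti = 0.8 L/s × 0.62 s × 1000 mL/L = 496.0 mL.
R = (PIP − Pplat)/V̇ = (25 − 11) / 0.8 = 14.0/0.8 = 17.5 cmH2O·s/L.
C = Vt/(Pplat − PEEP) = 496.0 / (11 − 3) = 496.0/8.0 = 62.0 mL/cmH2O.
τ = R × C = 17.5 × 0.062 L/cmH2O = 1.085 s.
t = −τ·ln(1 − 0.90) = −1.085·ln(0.1) = 2.498 s.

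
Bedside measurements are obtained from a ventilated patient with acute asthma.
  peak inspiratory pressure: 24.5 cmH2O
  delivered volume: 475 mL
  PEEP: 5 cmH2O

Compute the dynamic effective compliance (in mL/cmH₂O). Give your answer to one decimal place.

24.4

Dynamic compliance = Vt / (PIP − PEEP) = 475 / (24.5 − 5) = 475 / 19.5 = 24.359 mL/cmH2O.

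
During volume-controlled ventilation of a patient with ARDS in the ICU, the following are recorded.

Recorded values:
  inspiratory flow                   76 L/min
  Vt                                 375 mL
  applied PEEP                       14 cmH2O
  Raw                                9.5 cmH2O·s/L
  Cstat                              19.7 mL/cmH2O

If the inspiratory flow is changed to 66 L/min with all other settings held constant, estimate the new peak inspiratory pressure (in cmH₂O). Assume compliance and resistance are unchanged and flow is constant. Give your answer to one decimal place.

Flow: 76 L/min ÷ 60 = 1.2667 L/s.
New flow: 66 L/min ÷ 60 = 1.1 L/s.
PIP = Vt/C + R·V̇ + PEEP (constant-flow equation of motion).
Only the resistive term changes: ΔPIP = R × ΔV̇ = 9.5 × (1.1 − 1.2667) = 9.5 × -0.1667 = -1.584 cmH2O.
Original PIP = 375/19.7 + 9.5×1.2667 + 14 = 45.069 cmH2O; new PIP = 45.069 + (-1.584) = 43.485 cmH2O.

43.5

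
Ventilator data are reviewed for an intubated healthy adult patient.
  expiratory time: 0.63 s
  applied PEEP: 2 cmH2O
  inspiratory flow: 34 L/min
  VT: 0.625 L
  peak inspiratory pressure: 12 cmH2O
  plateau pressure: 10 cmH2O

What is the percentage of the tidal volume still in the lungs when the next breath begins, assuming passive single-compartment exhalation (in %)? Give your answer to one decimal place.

Flow: 34 L/min ÷ 60 = 0.5667 L/s.
R = (PIP − Pplat)/V̇ = (12 − 10) / 0.5667 = 2.0/0.5667 = 3.529 cmH2O·s/L.
C = Vt/(Pplat − PEEP) = 625.0 / (10 − 2) = 625.0/8.0 = 78.125 mL/cmH2O.
τ = R × C = 3.529 × 0.07813 L/cmH2O = 0.2757 s.
Fraction remaining at end-expiration = e^(−Te/τ) = e^(−0.63/0.2757) = 0.1018 → 10.18%.

10.2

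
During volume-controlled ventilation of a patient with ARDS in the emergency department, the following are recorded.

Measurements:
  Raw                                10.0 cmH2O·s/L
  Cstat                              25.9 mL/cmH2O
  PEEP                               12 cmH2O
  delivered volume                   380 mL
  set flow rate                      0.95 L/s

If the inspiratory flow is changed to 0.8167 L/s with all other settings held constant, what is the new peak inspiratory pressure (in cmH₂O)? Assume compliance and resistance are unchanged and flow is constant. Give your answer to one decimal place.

PIP = Vt/C + R·V̇ + PEEP (constant-flow equation of motion).
Only the resistive term changes: ΔPIP = R × ΔV̇ = 10.0 × (0.8167 − 0.95) = 10.0 × -0.1333 = -1.333 cmH2O.
Original PIP = 380/25.9 + 10.0×0.95 + 12 = 36.172 cmH2O; new PIP = 36.172 + (-1.333) = 34.839 cmH2O.

34.8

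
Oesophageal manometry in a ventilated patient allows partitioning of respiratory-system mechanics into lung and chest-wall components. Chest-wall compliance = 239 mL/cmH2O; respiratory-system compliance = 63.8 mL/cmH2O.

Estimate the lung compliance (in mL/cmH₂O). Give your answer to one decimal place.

1/CL = 1/Crs − 1/Ccw.
1/CL = 1/63.8 − 1/239 = 0.01149.
CL = 87.032 mL/cmH2O.

87.0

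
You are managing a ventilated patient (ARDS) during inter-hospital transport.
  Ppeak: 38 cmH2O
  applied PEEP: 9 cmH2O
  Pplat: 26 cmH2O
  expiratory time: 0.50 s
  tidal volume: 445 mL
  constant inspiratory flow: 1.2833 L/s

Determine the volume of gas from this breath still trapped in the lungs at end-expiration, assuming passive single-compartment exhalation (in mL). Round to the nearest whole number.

R = (PIP − Pplat)/V̇ = (38 − 26) / 1.2833 = 12.0/1.2833 = 9.351 cmH2O·s/L.
C = Vt/(Pplat − PEEP) = 445.0 / (26 − 9) = 445.0/17.0 = 26.176 mL/cmH2O.
τ = R × C = 9.351 × 0.02618 L/cmH2O = 0.2448 s.
Fraction remaining = e^(−Te/τ) = e^(−0.50/0.2448) = 0.1297.
Trapped volume = 445.0 × 0.1297 = 57.717 mL.

58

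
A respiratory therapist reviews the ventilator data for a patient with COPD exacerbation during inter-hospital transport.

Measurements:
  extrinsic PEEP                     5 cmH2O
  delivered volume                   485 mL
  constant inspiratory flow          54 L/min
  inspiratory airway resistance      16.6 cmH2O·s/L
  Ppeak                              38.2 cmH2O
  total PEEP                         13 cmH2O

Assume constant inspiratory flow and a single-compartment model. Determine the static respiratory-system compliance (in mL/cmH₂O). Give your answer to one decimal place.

47.3

Flow: 54 L/min ÷ 60 = 0.9 L/s.
Total PEEP = 13 cmH2O (set 5 + intrinsic 8); this is the baseline alveolar pressure.
Equation of motion (constant flow): PIP = Vt/C + R·V̇ + PEEP.
Vt/C = PIP − R·V̇ − PEEP = 38.2 − 16.6×0.9 − 13 = 38.2 − 14.94 − 13 = 10.26 cmH2O.
C = Vt / 10.26 = 485 / 10.26 = 47.271 mL/cmH2O.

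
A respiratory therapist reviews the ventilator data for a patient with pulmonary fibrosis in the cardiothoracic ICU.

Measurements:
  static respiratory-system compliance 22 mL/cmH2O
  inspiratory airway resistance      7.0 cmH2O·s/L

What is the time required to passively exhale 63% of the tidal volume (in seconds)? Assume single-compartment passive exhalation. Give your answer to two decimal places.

0.15

τ = R × C = 7.0 × 22 mL/cmH2O = 7.0 × 0.022 L/cmH2O = 0.154 s.
Exhaled fraction f = 1 − e^(−t/τ) → t = −τ·ln(1 − f) = −0.154·ln(0.37) = 0.1531 s.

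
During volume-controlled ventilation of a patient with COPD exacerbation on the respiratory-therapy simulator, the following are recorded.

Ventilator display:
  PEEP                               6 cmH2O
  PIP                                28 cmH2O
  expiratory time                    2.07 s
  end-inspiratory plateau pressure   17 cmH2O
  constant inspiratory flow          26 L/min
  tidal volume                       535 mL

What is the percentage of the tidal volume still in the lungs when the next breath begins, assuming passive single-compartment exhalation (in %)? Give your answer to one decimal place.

18.7

Flow: 26 L/min ÷ 60 = 0.4333 L/s.
R = (PIP − Pplat)/V̇ = (28 − 17) / 0.4333 = 11.0/0.4333 = 25.387 cmH2O·s/L.
C = Vt/(Pplat − PEEP) = 535.0 / (17 − 6) = 535.0/11.0 = 48.636 mL/cmH2O.
τ = R × C = 25.387 × 0.04864 L/cmH2O = 1.235 s.
Fraction remaining at end-expiration = e^(−Te/τ) = e^(−2.07/1.235) = 0.1871 → 18.71%.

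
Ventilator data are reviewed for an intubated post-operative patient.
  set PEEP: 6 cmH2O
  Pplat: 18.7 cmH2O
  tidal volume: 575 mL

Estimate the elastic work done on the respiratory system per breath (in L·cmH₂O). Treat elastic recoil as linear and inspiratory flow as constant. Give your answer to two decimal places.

3.65

Elastic work ≈ ½ × (Pplat − PEEP) × Vt = 0.5 × (18.7 − 6) × 0.575 L = 0.5 × 12.7 × 0.575 = 3.651 L·cmH2O.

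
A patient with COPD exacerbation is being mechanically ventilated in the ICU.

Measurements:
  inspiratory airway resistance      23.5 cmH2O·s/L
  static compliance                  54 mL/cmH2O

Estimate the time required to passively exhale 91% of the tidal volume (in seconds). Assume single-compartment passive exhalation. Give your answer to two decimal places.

τ = R × C = 23.5 × 54 mL/cmH2O = 23.5 × 0.054 L/cmH2O = 1.269 s.
Exhaled fraction f = 1 − e^(−t/τ) → t = −τ·ln(1 − f) = −1.269·ln(0.09) = 3.056 s.

3.06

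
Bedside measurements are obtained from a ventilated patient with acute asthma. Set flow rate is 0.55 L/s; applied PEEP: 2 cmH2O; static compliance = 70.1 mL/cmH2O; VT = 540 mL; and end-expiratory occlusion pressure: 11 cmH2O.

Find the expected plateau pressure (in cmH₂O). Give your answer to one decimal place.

18.7

End-expiratory occlusion gives total PEEP = 11 cmH2O (intrinsic PEEP = 11 − 2 = 9). Use total PEEP for the elastic gradient.
Pplat = PEEPtotal + Vt / Cstat = 11 + 540 / 70.1 = 11 + 7.703 = 18.703 cmH2O.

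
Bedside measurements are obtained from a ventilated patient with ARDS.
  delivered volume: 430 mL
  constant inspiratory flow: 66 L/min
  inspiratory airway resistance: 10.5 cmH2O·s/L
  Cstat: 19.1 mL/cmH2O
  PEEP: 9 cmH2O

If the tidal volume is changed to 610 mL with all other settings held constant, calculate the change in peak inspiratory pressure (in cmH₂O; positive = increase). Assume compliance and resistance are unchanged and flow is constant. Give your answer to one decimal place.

PIP = Vt/C + R·V̇ + PEEP (constant-flow equation of motion).
Only the elastic term changes: ΔPIP = ΔVt / C = (610 − 430) / 19.1 = 9.424 cmH2O.

9.4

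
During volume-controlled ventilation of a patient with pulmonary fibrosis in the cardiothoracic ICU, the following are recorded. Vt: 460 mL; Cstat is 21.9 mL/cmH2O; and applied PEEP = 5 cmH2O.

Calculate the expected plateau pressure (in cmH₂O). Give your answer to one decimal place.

Pplat = PEEP + Vt / Cstat = 5 + 460 / 21.9 = 5 + 21.005 = 26.005 cmH2O.

26.0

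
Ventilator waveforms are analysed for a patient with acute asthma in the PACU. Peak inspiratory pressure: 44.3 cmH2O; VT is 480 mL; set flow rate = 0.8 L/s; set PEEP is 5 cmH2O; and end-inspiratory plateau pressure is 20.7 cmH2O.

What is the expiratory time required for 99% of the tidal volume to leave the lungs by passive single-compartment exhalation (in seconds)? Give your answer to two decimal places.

R = (PIP − Pplat)/V̇ = (44.3 − 20.7) / 0.8 = 23.6/0.8 = 29.5 cmH2O·s/L.
C = Vt/(Pplat − PEEP) = 480.0 / (20.7 − 5) = 480.0/15.7 = 30.573 mL/cmH2O.
τ = R × C = 29.5 × 0.03057 L/cmH2O = 0.9018 s.
t = −τ·ln(1 − 0.99) = −0.9018·ln(0.01) = 4.153 s.

4.15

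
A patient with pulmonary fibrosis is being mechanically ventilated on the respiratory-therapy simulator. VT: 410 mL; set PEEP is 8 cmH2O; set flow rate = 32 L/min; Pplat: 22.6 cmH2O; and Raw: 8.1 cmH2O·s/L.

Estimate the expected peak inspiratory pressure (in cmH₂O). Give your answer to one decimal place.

Flow: 32 L/min ÷ 60 = 0.5333 L/s.
PIP = Pplat + Raw × flow = 22.6 + 8.1 × 0.5333 = 22.6 + 4.32 = 26.92 cmH2O.

26.9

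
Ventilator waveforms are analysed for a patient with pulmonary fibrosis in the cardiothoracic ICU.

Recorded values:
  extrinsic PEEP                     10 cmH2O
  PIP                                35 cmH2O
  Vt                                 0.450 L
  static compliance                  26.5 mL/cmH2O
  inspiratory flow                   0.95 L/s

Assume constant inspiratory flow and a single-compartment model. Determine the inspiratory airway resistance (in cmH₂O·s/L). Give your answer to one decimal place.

8.4

Equation of motion (constant flow): PIP = Vt/C + R·V̇ + PEEP.
R·V̇ = PIP − Vt/C − PEEP = 35 − 450/26.5 − 10 = 35 − 16.981 − 10 = 8.019 cmH2O.
R = 8.019 / 0.95 = 8.441 cmH2O·s/L.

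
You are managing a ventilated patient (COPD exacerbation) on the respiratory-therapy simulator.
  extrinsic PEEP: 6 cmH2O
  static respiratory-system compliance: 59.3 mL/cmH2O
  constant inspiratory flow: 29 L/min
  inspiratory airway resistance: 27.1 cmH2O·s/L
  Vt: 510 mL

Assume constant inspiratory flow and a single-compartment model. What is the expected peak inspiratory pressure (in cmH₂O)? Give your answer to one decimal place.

Flow: 29 L/min ÷ 60 = 0.4833 L/s.
Equation of motion (constant flow): PIP = Vt/C + R·V̇ + PEEP.
PIP = 510/59.3 + 27.1×0.4833 + 6 = 8.6 + 13.097 + 6 = 27.697 cmH2O.

27.7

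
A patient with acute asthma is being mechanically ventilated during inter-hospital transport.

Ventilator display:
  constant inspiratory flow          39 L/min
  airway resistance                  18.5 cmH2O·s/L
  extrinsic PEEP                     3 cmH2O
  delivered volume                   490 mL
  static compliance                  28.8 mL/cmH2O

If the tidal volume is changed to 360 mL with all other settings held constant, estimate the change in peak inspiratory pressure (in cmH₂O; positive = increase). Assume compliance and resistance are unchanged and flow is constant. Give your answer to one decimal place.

-4.5

PIP = Vt/C + R·V̇ + PEEP (constant-flow equation of motion).
Only the elastic term changes: ΔPIP = ΔVt / C = (360 − 490) / 28.8 = -4.514 cmH2O.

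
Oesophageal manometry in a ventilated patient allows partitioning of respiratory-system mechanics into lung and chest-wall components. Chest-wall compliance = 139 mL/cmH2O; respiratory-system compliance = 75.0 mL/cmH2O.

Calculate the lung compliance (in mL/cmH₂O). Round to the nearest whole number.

1/CL = 1/Crs − 1/Ccw.
1/CL = 1/75.0 − 1/139 = 0.006139.
CL = 162.89 mL/cmH2O.

163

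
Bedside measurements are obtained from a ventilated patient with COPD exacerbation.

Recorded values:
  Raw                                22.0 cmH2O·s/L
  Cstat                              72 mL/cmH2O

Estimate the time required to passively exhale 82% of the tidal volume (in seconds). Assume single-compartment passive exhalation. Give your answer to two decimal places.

τ = R × C = 22.0 × 72 mL/cmH2O = 22.0 × 0.072 L/cmH2O = 1.584 s.
Exhaled fraction f = 1 − e^(−t/τ) → t = −τ·ln(1 − f) = −1.584·ln(0.18) = 2.716 s.

2.72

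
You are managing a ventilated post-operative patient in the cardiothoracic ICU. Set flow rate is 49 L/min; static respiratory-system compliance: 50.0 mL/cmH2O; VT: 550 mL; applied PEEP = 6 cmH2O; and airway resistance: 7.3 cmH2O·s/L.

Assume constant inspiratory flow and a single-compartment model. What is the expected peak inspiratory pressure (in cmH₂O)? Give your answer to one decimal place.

Flow: 49 L/min ÷ 60 = 0.8167 L/s.
Equation of motion (constant flow): PIP = Vt/C + R·V̇ + PEEP.
PIP = 550/50.0 + 7.3×0.8167 + 6 = 11.0 + 5.962 + 6 = 22.962 cmH2O.

23.0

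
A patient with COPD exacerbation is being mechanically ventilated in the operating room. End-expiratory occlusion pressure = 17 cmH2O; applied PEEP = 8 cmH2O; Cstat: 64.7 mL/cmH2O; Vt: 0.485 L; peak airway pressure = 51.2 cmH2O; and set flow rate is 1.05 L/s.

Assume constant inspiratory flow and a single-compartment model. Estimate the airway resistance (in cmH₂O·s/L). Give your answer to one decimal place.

25.4

Total PEEP = 17 cmH2O (set 8 + intrinsic 9); this is the baseline alveolar pressure.
Equation of motion (constant flow): PIP = Vt/C + R·V̇ + PEEP.
R·V̇ = PIP − Vt/C − PEEP = 51.2 − 485/64.7 − 17 = 51.2 − 7.496 − 17 = 26.704 cmH2O.
R = 26.704 / 1.05 = 25.432 cmH2O·s/L.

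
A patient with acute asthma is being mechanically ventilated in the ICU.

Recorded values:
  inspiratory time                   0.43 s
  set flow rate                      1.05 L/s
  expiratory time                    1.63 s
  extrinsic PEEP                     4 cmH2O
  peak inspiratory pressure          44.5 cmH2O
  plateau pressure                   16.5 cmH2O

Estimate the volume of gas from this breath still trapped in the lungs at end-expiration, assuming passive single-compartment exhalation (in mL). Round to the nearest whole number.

83

Vt = flow × Ti = 1.05 L/s × 0.43 s × 1000 mL/L = 451.5 mL.
R = (PIP − Pplat)/V̇ = (44.5 − 16.5) / 1.05 = 28.0/1.05 = 26.667 cmH2O·s/L.
C = Vt/(Pplat − PEEP) = 451.5 / (16.5 − 4) = 451.5/12.5 = 36.12 mL/cmH2O.
τ = R × C = 26.667 × 0.03612 L/cmH2O = 0.9632 s.
Fraction remaining = e^(−Te/τ) = e^(−1.63/0.9632) = 0.1841.
Trapped volume = 451.5 × 0.1841 = 83.121 mL.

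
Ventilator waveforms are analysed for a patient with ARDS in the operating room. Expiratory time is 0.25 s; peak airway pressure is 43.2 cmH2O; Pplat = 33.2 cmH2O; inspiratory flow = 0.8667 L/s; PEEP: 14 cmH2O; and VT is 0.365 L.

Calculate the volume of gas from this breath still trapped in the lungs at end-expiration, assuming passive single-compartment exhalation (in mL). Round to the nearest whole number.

117

R = (PIP − Pplat)/V̇ = (43.2 − 33.2) / 0.8667 = 10.0/0.8667 = 11.538 cmH2O·s/L.
C = Vt/(Pplat − PEEP) = 365.0 / (33.2 − 14) = 365.0/19.2 = 19.01 mL/cmH2O.
τ = R × C = 11.538 × 0.01901 L/cmH2O = 0.2193 s.
Fraction remaining = e^(−Te/τ) = e^(−0.25/0.2193) = 0.3198.
Trapped volume = 365.0 × 0.3198 = 116.73 mL.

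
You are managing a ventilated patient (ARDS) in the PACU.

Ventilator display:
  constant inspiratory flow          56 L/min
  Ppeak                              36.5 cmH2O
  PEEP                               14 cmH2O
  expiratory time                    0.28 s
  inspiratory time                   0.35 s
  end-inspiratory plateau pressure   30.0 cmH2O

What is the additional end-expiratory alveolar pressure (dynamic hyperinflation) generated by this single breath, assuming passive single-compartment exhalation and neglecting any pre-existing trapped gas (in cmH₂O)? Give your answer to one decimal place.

2.2

Flow: 56 L/min ÷ 60 = 0.9333 L/s.
Vt = flow × Ti = 0.9333 L/s × 0.35 s × 1000 mL/L = 326.66 mL.
R = (PIP − Pplat)/V̇ = (36.5 − 30.0) / 0.9333 = 6.5/0.9333 = 6.965 cmH2O·s/L.
C = Vt/(Pplat − PEEP) = 326.66 / (30.0 − 14) = 326.66/16.0 = 20.416 mL/cmH2O.
τ = R × C = 6.965 × 0.02042 L/cmH2O = 0.1422 s.
Fraction remaining = e^(−Te/τ) = e^(−0.28/0.1422) = 0.1396; trapped volume = 326.66 × 0.1396 = 45.602 mL.
Additional alveolar pressure from trapping ≈ V_trapped / C = 45.602 / 20.416 = 2.234 cmH2O.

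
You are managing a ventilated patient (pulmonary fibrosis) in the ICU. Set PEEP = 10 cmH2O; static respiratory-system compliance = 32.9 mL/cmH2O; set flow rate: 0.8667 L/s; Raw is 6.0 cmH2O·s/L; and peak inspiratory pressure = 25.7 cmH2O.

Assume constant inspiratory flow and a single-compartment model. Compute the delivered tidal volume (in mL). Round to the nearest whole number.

Equation of motion (constant flow): PIP = Vt/C + R·V̇ + PEEP.
Vt/C = PIP − R·V̇ − PEEP = 25.7 − 5.2 − 10 = 10.5 cmH2O.
Vt = C × 10.5 = 32.9 × 10.5 = 345.45 mL.

345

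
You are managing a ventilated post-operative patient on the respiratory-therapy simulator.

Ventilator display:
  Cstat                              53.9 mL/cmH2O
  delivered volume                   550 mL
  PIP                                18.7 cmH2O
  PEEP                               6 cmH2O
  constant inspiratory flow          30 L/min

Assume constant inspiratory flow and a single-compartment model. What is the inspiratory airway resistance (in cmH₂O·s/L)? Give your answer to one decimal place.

5.0

Flow: 30 L/min ÷ 60 = 0.5 L/s.
Equation of motion (constant flow): PIP = Vt/C + R·V̇ + PEEP.
R·V̇ = PIP − Vt/C − PEEP = 18.7 − 550/53.9 − 6 = 18.7 − 10.204 − 6 = 2.496 cmH2O.
R = 2.496 / 0.5 = 4.992 cmH2O·s/L.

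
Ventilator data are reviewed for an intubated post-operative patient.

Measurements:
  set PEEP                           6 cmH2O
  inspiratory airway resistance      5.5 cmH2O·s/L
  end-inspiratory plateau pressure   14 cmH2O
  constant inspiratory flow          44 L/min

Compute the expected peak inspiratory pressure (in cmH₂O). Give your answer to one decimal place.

Flow: 44 L/min ÷ 60 = 0.7333 L/s.
PIP = Pplat + Raw × flow = 14 + 5.5 × 0.7333 = 14 + 4.033 = 18.033 cmH2O.

18.0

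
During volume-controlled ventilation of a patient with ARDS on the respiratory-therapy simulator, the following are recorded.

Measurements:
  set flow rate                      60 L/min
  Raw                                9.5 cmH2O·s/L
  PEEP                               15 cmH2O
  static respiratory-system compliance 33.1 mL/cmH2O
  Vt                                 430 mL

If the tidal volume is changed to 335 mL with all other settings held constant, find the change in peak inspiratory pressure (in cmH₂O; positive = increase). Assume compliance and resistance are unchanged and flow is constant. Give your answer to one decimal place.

-2.9

PIP = Vt/C + R·V̇ + PEEP (constant-flow equation of motion).
Only the elastic term changes: ΔPIP = ΔVt / C = (335 − 430) / 33.1 = -2.87 cmH2O.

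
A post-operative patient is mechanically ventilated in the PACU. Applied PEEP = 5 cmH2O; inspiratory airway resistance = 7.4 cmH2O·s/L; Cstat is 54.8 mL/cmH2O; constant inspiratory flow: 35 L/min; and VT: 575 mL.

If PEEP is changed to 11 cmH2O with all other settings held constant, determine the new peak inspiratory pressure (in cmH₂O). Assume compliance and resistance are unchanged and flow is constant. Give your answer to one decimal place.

Flow: 35 L/min ÷ 60 = 0.5833 L/s.
PIP = Vt/C + R·V̇ + PEEP (constant-flow equation of motion).
Only the baseline term changes: ΔPIP = ΔPEEP = 11 − 5 = 6.0 cmH2O.
Original PIP = 575/54.8 + 7.4×0.5833 + 5 = 19.809 cmH2O; new PIP = 19.809 + (6.0) = 25.809 cmH2O.

25.8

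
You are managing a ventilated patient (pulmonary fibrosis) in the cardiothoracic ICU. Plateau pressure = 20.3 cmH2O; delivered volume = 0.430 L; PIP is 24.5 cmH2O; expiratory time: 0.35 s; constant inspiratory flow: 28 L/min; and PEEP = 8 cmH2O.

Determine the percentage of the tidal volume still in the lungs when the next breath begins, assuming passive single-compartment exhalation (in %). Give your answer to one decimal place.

32.9

Flow: 28 L/min ÷ 60 = 0.4667 L/s.
R = (PIP − Pplat)/V̇ = (24.5 − 20.3) / 0.4667 = 4.2/0.4667 = 8.999 cmH2O·s/L.
C = Vt/(Pplat − PEEP) = 430.0 / (20.3 − 8) = 430.0/12.3 = 34.959 mL/cmH2O.
τ = R × C = 8.999 × 0.03496 L/cmH2O = 0.3146 s.
Fraction remaining at end-expiration = e^(−Te/τ) = e^(−0.35/0.3146) = 0.3287 → 32.87%.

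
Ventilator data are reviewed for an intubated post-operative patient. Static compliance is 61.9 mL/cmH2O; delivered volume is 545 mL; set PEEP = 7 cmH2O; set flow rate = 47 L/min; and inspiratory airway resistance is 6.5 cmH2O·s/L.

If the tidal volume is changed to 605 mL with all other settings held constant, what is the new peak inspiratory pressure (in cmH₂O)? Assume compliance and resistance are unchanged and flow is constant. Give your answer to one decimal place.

21.9

Flow: 47 L/min ÷ 60 = 0.7833 L/s.
PIP = Vt/C + R·V̇ + PEEP (constant-flow equation of motion).
Only the elastic term changes: ΔPIP = ΔVt / C = (605 − 545) / 61.9 = 0.9693 cmH2O.
Original PIP = 545/61.9 + 6.5×0.7833 + 7 = 20.896 cmH2O; new PIP = 20.896 + (0.9693) = 21.865 cmH2O.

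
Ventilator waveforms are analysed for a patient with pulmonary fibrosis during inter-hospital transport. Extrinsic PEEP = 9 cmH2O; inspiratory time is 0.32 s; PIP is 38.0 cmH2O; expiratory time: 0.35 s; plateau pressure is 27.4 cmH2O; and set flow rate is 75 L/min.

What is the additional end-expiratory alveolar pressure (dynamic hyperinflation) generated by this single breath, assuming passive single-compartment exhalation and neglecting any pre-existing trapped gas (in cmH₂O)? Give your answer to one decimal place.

Flow: 75 L/min ÷ 60 = 1.25 L/s.
Vt = flow × Ti = 1.25 L/s × 0.32 s × 1000 mL/L = 400.0 mL.
R = (PIP − Pplat)/V̇ = (38.0 − 27.4) / 1.25 = 10.6/1.25 = 8.48 cmH2O·s/L.
C = Vt/(Pplat − PEEP) = 400.0 / (27.4 − 9) = 400.0/18.4 = 21.739 mL/cmH2O.
τ = R × C = 8.48 × 0.02174 L/cmH2O = 0.1844 s.
Fraction remaining = e^(−Te/τ) = e^(−0.35/0.1844) = 0.1499; trapped volume = 400.0 × 0.1499 = 59.96 mL.
Additional alveolar pressure from trapping ≈ V_trapped / C = 59.96 / 21.739 = 2.758 cmH2O.

2.8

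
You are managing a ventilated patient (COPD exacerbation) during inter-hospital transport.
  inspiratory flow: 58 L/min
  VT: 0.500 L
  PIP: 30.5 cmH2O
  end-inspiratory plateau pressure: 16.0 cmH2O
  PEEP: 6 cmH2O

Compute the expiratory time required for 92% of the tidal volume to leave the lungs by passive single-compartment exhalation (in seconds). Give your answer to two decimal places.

1.89

Flow: 58 L/min ÷ 60 = 0.9667 L/s.
R = (PIP − Pplat)/V̇ = (30.5 − 16.0) / 0.9667 = 14.5/0.9667 = 14.999 cmH2O·s/L.
C = Vt/(Pplat − PEEP) = 500.0 / (16.0 − 6) = 500.0/10.0 = 50.0 mL/cmH2O.
τ = R × C = 14.999 × 0.05 L/cmH2O = 0.75 s.
t = −τ·ln(1 − 0.92) = −0.75·ln(0.08) = 1.894 s.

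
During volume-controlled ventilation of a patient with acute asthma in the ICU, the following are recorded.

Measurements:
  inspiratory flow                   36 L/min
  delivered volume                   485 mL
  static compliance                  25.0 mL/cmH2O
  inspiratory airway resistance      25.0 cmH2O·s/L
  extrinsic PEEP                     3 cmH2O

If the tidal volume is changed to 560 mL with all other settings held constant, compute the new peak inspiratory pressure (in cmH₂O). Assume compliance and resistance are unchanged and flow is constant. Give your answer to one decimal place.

40.4

Flow: 36 L/min ÷ 60 = 0.6 L/s.
PIP = Vt/C + R·V̇ + PEEP (constant-flow equation of motion).
Only the elastic term changes: ΔPIP = ΔVt / C = (560 − 485) / 25.0 = 3.0 cmH2O.
Original PIP = 485/25.0 + 25.0×0.6 + 3 = 37.4 cmH2O; new PIP = 37.4 + (3.0) = 40.4 cmH2O.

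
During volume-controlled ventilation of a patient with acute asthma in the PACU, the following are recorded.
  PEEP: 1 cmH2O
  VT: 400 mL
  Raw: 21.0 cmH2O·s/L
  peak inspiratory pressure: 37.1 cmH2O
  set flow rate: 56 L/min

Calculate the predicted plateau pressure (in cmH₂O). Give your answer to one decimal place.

17.5

Flow: 56 L/min ÷ 60 = 0.9333 L/s.
Pplat = PIP − Raw × flow = 37.1 − 21.0 × 0.9333 = 37.1 − 19.599 = 17.501 cmH2O.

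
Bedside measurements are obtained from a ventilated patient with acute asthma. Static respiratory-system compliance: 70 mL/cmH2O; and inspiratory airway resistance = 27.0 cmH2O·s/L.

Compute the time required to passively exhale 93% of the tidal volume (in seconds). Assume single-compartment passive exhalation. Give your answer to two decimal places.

5.03

τ = R × C = 27.0 × 70 mL/cmH2O = 27.0 × 0.070 L/cmH2O = 1.89 s.
Exhaled fraction f = 1 − e^(−t/τ) → t = −τ·ln(1 − f) = −1.89·ln(0.07) = 5.026 s.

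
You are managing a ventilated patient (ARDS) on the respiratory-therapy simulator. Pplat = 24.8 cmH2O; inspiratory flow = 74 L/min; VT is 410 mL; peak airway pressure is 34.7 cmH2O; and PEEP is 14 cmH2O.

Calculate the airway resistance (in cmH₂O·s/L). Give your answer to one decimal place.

8.0

Flow: 74 L/min ÷ 60 = 1.2333 L/s.
Raw = (PIP − Pplat) / flow = (34.7 − 24.8) / 1.2333 = 9.9 / 1.2333 = 8.027 cmH2O·s/L.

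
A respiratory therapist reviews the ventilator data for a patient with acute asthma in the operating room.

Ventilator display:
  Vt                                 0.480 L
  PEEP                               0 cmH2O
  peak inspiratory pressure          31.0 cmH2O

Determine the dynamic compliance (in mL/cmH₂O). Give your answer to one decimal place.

15.5

Dynamic compliance = Vt / (PIP − PEEP) = 480 / (31.0 − 0) = 480 / 31.0 = 15.484 mL/cmH2O.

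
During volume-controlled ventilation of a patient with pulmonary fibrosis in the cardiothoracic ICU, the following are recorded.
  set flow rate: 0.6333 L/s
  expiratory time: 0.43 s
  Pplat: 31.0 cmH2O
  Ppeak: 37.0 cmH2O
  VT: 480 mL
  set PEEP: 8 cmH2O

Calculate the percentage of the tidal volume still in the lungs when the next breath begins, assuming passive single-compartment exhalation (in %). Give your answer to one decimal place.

11.4

R = (PIP − Pplat)/V̇ = (37.0 − 31.0) / 0.6333 = 6.0/0.6333 = 9.474 cmH2O·s/L.
C = Vt/(Pplat − PEEP) = 480.0 / (31.0 − 8) = 480.0/23.0 = 20.87 mL/cmH2O.
τ = R × C = 9.474 × 0.02087 L/cmH2O = 0.1977 s.
Fraction remaining at end-expiration = e^(−Te/τ) = e^(−0.43/0.1977) = 0.1136 → 11.36%.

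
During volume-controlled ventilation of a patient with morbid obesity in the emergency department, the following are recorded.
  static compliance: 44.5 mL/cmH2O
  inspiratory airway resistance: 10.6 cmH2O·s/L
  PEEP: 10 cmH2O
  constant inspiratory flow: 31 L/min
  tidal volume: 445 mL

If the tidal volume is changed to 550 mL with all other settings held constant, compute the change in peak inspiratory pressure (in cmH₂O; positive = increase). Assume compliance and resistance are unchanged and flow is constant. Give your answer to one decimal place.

2.4

PIP = Vt/C + R·V̇ + PEEP (constant-flow equation of motion).
Only the elastic term changes: ΔPIP = ΔVt / C = (550 − 445) / 44.5 = 2.36 cmH2O.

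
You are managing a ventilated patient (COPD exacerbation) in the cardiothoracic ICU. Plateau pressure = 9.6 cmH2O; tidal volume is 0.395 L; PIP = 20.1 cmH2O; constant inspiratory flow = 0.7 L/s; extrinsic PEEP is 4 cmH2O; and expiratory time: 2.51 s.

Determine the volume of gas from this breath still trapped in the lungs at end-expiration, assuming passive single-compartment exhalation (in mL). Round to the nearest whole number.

37

R = (PIP − Pplat)/V̇ = (20.1 − 9.6) / 0.7 = 10.5/0.7 = 15.0 cmH2O·s/L.
C = Vt/(Pplat − PEEP) = 395.0 / (9.6 − 4) = 395.0/5.6 = 70.536 mL/cmH2O.
τ = R × C = 15.0 × 0.07054 L/cmH2O = 1.058 s.
Fraction remaining = e^(−Te/τ) = e^(−2.51/1.058) = 0.09326.
Trapped volume = 395.0 × 0.09326 = 36.838 mL.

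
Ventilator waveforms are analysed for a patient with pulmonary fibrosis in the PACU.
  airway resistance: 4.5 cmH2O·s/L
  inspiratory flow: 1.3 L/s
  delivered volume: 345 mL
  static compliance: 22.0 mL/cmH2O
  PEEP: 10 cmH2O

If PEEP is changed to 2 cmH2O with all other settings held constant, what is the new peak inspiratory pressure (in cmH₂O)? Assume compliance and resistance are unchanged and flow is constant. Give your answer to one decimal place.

23.5

PIP = Vt/C + R·V̇ + PEEP (constant-flow equation of motion).
Only the baseline term changes: ΔPIP = ΔPEEP = 2 − 10 = -8.0 cmH2O.
Original PIP = 345/22.0 + 4.5×1.3 + 10 = 31.532 cmH2O; new PIP = 31.532 + (-8.0) = 23.532 cmH2O.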